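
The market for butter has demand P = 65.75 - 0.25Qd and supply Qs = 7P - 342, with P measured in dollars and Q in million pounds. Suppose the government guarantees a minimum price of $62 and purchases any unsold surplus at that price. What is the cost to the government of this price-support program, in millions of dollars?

4774

Rearranging demand gives Qd = 263 - 4P. Without the control the market clears where 263 - 4P = 7P - 342, i.e. P* = 55 and Q* = 43.
The floor of 62 is above the equilibrium price 55, so it binds.
At P = 62: Qd = 263 - 4·62 = 15 and Qs = 7·62 - 342 = 92.
Surplus = Qs - Qd = 77.
Government expenditure = surplus × support price = 77 × 62 = 4774.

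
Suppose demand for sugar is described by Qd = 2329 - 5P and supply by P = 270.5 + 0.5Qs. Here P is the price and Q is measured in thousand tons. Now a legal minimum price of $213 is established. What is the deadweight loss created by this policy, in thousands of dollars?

0

Rearranging supply gives Qs = 2P - 541. Setting quantity demanded equal to quantity supplied, 2329 - 5P = 2P - 541, gives P* = 410 and Q* = 279.
The floor of 213 is below the equilibrium price 410, so it is not binding; the market clears at P* = 410, Q* = 279.
Since the control does not bind, no trades are prevented and deadweight loss is zero.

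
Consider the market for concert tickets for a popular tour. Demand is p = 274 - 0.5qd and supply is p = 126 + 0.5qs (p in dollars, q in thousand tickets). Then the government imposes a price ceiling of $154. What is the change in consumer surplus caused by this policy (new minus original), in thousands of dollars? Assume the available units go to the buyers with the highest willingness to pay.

Rearranging demand gives qd = 548 - 2p; rearranging supply gives qs = 2p - 252. In a free market, 548 - 2p = 2p - 252 gives the equilibrium p* = 200, q* = 148.
The ceiling of 154 is below the equilibrium price 200, so it binds.
At p = 154: qd = 548 - 2·154 = 240 and qs = 2·154 - 252 = 56.
Consumer surplus without the control is ½ · (274 - 200) · 148 = 5476.
With the ceiling, 56 units are sold at 154 (assume they go to the highest-value buyers). The demand price at q = 56 is 246, so CS = ½ · [(274 - 154) + (246 - 154)] · 56 = 5936.
Change in consumer surplus = 5936 - 5476 = 460.

460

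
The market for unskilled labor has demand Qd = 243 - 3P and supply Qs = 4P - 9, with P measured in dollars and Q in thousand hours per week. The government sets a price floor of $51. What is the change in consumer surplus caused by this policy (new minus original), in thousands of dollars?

Setting quantity demanded equal to quantity supplied, 243 - 3P = 4P - 9, gives P* = 36 and Q* = 135.
Because the floor (51) lies above the market-clearing price, it is binding.
At P = 51: Qd = 243 - 3·51 = 90 and Qs = 4·51 - 9 = 195.
Consumer surplus without the control is ½ · (81 - 36) · 135 = 3037.5.
With the floor, consumers buy 90 units at 51, so CS = ½ · (81 - 51) · 90 = 1350.
Change in consumer surplus = 1350 - 3037.5 = -1687.5.

-1687.5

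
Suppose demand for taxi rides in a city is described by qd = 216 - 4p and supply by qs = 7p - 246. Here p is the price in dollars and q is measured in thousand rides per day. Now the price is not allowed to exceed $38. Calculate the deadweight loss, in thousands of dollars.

154

In a free market, 216 - 4p = 7p - 246 gives the equilibrium p* = 42, q* = 48.
The ceiling of 38 is below the equilibrium price 42, so it binds.
At p = 38: qd = 216 - 4·38 = 64 and qs = 7·38 - 246 = 20.
Quantity traded falls to 20. At q = 20 the demand price is (216 - 20)/4 = 49 and the supply price is (246 + 20)/7 = 38.
Deadweight loss = ½ · (49 - 38) · (48 - 20) = ½ · 11 · 28 = 154.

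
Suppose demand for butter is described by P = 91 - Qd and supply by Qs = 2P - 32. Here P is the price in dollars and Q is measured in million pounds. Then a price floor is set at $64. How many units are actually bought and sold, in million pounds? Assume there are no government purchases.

Rearranging demand gives Qd = 91 - P. Without the control the market clears where 91 - P = 2P - 32, i.e. P* = 41 and Q* = 50.
Since 64 > 41, the floor is binding.
At P = 64: Qd = 91 - 64 = 27 and Qs = 2·64 - 32 = 96.
The quantity actually transacted is the short side, demand: 27.

27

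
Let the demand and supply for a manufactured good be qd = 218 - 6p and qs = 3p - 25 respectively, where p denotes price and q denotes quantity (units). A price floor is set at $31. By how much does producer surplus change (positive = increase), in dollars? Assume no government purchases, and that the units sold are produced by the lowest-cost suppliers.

In a free market, 218 - 6p = 3p - 25 gives the equilibrium p* = 27, q* = 56.
Because the floor (31) lies above the market-clearing price, it is binding.
At p = 31: qd = 218 - 6·31 = 32 and qs = 3·31 - 25 = 68.
Producer surplus without the control is ½ · (27 - 25/3) · 56 = 1568/3.
With the floor, 32 units are sold at 31. The supply price at q = 32 is 19, so PS = ½ · [(31 - 25/3) + (31 - 19)] · 32 = 1664/3.
Change in producer surplus = 1664/3 - 1568/3 = 32.

32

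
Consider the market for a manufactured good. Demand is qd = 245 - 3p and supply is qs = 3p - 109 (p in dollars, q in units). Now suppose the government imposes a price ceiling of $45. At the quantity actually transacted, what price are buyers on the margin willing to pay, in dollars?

In a free market, 245 - 3p = 3p - 109 gives the equilibrium p* = 59, q* = 68.
Because the ceiling (45) lies below the market-clearing price, it is binding.
At p = 45: qd = 245 - 3·45 = 110 and qs = 3·45 - 109 = 26.
Only 26 units reach the market. On the demand curve, the marginal buyer's willingness to pay at q = 26 is (245 - 26)/3 = 73.

73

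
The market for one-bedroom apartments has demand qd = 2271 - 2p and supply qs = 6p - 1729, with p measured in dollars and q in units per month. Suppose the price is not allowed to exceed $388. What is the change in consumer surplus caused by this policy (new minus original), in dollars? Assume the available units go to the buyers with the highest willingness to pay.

-45808

Equilibrium: 2271 - 2p = 6p - 1729, so 4000 = 8p and p* = 500, q* = 1271.
Because the ceiling (388) lies below the market-clearing price, it is binding.
At p = 388: qd = 2271 - 2·388 = 1495 and qs = 6·388 - 1729 = 599.
Consumer surplus without the control is ½ · (1135.5 - 500) · 1271 = 403860.25.
With the ceiling, 599 units are sold at 388 (assume they go to the highest-value buyers). The demand price at q = 599 is 836, so CS = ½ · [(1135.5 - 388) + (836 - 388)] · 599 = 358052.25.
Change in consumer surplus = 358052.25 - 403860.25 = -45808.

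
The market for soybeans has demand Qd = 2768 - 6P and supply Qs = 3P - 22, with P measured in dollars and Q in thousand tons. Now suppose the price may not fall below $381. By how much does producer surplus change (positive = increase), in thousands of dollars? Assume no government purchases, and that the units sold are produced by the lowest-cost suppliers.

In a free market, 2768 - 6P = 3P - 22 gives the equilibrium P* = 310, Q* = 908.
Since 381 > 310, the floor is binding.
At P = 381: Qd = 2768 - 6·381 = 482 and Qs = 3·381 - 22 = 1121.
Producer surplus without the control is ½ · (310 - 22/3) · 908 = 412232/3.
With the floor, 482 units are sold at 381. The supply price at Q = 482 is 168, so PS = ½ · [(381 - 22/3) + (381 - 168)] · 482 = 424160/3.
Change in producer surplus = 424160/3 - 412232/3 = 3976.

3976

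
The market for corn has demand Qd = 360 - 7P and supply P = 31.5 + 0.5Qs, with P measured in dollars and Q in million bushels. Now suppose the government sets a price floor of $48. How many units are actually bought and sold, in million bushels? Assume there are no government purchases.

Rearranging supply gives Qs = 2P - 63. Equilibrium: 360 - 7P = 2P - 63, so 423 = 9P and P* = 47, Q* = 31.
Since 48 > 47, the floor is binding.
At P = 48: Qd = 360 - 7·48 = 24 and Qs = 2·48 - 63 = 33.
The quantity actually transacted is the short side, demand: 24.

24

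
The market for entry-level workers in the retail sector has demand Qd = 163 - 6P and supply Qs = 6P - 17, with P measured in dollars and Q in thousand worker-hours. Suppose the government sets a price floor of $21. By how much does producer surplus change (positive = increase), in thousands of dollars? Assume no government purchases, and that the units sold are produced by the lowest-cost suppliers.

114

Without the control the market clears where 163 - 6P = 6P - 17, i.e. P* = 15 and Q* = 73.
The floor of 21 is above the equilibrium price 15, so it binds.
At P = 21: Qd = 163 - 6·21 = 37 and Qs = 6·21 - 17 = 109.
Producer surplus without the control is ½ · (15 - 17/6) · 73 = 5329/12.
With the floor, 37 units are sold at 21. The supply price at Q = 37 is 9, so PS = ½ · [(21 - 17/6) + (21 - 9)] · 37 = 6697/12.
Change in producer surplus = 6697/12 - 5329/12 = 114.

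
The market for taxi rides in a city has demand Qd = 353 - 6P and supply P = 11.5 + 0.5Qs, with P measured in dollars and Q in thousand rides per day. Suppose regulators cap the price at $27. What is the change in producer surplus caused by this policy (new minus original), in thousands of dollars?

-1020

Rearranging supply gives Qs = 2P - 23. Setting quantity demanded equal to quantity supplied, 353 - 6P = 2P - 23, gives P* = 47 and Q* = 71.
Since 27 < 47, the ceiling is binding.
At P = 27: Qd = 353 - 6·27 = 191 and Qs = 2·27 - 23 = 31.
Producer surplus without the control is ½ · (47 - 11.5) · 71 = 1260.25.
With the ceiling, producers sell 31 units at 27, so PS = ½ · (27 - 11.5) · 31 = 240.25.
Change in producer surplus = 240.25 - 1260.25 = -1020.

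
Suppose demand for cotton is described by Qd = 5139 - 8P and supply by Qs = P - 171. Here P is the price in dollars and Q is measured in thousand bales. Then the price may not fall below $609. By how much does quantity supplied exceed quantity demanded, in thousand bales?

171

Without the control the market clears where 5139 - 8P = P - 171, i.e. P* = 590 and Q* = 419.
Since 609 > 590, the floor is binding.
At P = 609: Qd = 5139 - 8·609 = 267 and Qs = 609 - 171 = 438.
Surplus = Qs - Qd = 438 - 267 = 171.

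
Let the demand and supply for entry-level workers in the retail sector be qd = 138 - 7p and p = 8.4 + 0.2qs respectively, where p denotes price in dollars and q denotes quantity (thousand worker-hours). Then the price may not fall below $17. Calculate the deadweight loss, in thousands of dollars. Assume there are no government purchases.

Rearranging supply gives qs = 5p - 42. Setting quantity demanded equal to quantity supplied, 138 - 7p = 5p - 42, gives p* = 15 and q* = 33.
Because the floor (17) lies above the market-clearing price, it is binding.
At p = 17: qd = 138 - 7·17 = 19 and qs = 5·17 - 42 = 43.
Quantity traded falls to 19. At q = 19 the demand price is (138 - 19)/7 = 17 and the supply price is (42 + 19)/5 = 12.2.
Deadweight loss = ½ · (17 - 12.2) · (33 - 19) = ½ · 4.8 · 14 = 33.6.

33.6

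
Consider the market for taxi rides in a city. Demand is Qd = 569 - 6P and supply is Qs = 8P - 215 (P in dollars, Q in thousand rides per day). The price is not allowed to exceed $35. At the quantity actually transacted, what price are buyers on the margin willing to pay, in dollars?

Equilibrium: 569 - 6P = 8P - 215, so 784 = 14P and P* = 56, Q* = 233.
The ceiling of 35 is below the equilibrium price 56, so it binds.
At P = 35: Qd = 569 - 6·35 = 359 and Qs = 8·35 - 215 = 65.
Only 65 units reach the market. On the demand curve, the marginal buyer's willingness to pay at Q = 65 is (569 - 65)/6 = 84.

84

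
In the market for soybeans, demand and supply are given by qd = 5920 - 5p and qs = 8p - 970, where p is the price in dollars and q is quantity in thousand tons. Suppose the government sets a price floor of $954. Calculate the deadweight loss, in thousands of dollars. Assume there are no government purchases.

730340

In a free market, 5920 - 5p = 8p - 970 gives the equilibrium p* = 530, q* = 3270.
Because the floor (954) lies above the market-clearing price, it is binding.
At p = 954: qd = 5920 - 5·954 = 1150 and qs = 8·954 - 970 = 6662.
Quantity traded falls to 1150. At q = 1150 the demand price is (5920 - 1150)/5 = 954 and the supply price is (970 + 1150)/8 = 265.
Deadweight loss = ½ · (954 - 265) · (3270 - 1150) = ½ · 689 · 2120 = 730340.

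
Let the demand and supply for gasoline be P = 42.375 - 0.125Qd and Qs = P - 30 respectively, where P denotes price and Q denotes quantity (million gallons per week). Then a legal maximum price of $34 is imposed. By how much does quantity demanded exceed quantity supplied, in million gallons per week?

63

Rearranging demand gives Qd = 339 - 8P. In a free market, 339 - 8P = P - 30 gives the equilibrium P* = 41, Q* = 11.
The ceiling of 34 is below the equilibrium price 41, so it binds.
At P = 34: Qd = 339 - 8·34 = 67 and Qs = 34 - 30 = 4.
Shortage = Qd - Qs = 67 - 4 = 63.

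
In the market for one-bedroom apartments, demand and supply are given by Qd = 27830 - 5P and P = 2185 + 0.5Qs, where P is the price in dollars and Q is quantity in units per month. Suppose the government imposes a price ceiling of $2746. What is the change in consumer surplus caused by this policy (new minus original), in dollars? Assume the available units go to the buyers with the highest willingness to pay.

705261.6

Rearranging supply gives Qs = 2P - 4370. Equilibrium: 27830 - 5P = 2P - 4370, so 32200 = 7P and P* = 4600, Q* = 4830.
Because the ceiling (2746) lies below the market-clearing price, it is binding.
At P = 2746: Qd = 27830 - 5·2746 = 14100 and Qs = 2·2746 - 4370 = 1122.
Consumer surplus without the control is ½ · (5566 - 4600) · 4830 = 2332890.
With the ceiling, 1122 units are sold at 2746 (assume they go to the highest-value buyers). The demand price at Q = 1122 is 5341.6, so CS = ½ · [(5566 - 2746) + (5341.6 - 2746)] · 1122 = 3038151.6.
Change in consumer surplus = 3038151.6 - 2332890 = 705261.6.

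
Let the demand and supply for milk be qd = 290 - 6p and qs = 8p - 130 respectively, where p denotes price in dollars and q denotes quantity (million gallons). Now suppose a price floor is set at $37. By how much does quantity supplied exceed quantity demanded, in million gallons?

98

Without the control the market clears where 290 - 6p = 8p - 130, i.e. p* = 30 and q* = 110.
Since 37 > 30, the floor is binding.
At p = 37: qd = 290 - 6·37 = 68 and qs = 8·37 - 130 = 166.
Surplus = qs - qd = 166 - 68 = 98.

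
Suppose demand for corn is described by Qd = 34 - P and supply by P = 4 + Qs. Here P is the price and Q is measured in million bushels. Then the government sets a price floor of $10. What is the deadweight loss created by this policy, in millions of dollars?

0

Rearranging supply gives Qs = P - 4. In a free market, 34 - P = P - 4 gives the equilibrium P* = 19, Q* = 15.
The floor of 10 is below the equilibrium price 19, so it is not binding; the market clears at P* = 19, Q* = 15.
Since the control does not bind, no trades are prevented and deadweight loss is zero.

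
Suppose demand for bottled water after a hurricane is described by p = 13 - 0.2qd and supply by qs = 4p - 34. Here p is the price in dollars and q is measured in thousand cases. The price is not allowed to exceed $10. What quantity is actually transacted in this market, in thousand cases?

6

Rearranging demand gives qd = 65 - 5p. Setting quantity demanded equal to quantity supplied, 65 - 5p = 4p - 34, gives p* = 11 and q* = 10.
Since 10 < 11, the ceiling is binding.
At p = 10: qd = 65 - 5·10 = 15 and qs = 4·10 - 34 = 6.
The quantity actually transacted is the short side, supply: 6.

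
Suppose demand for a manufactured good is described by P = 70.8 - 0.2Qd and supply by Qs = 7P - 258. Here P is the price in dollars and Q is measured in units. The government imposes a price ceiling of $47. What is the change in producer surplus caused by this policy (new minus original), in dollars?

-340

Rearranging demand gives Qd = 354 - 5P. Equilibrium: 354 - 5P = 7P - 258, so 612 = 12P and P* = 51, Q* = 99.
Since 47 < 51, the ceiling is binding.
At P = 47: Qd = 354 - 5·47 = 119 and Qs = 7·47 - 258 = 71.
Producer surplus without the control is ½ · (51 - 258/7) · 99 = 9801/14.
With the ceiling, producers sell 71 units at 47, so PS = ½ · (47 - 258/7) · 71 = 5041/14.
Change in producer surplus = 5041/14 - 9801/14 = -340.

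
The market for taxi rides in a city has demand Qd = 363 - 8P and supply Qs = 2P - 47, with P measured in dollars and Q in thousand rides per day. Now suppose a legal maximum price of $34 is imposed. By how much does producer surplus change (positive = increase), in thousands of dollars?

-196

Equilibrium: 363 - 8P = 2P - 47, so 410 = 10P and P* = 41, Q* = 35.
Since 34 < 41, the ceiling is binding.
At P = 34: Qd = 363 - 8·34 = 91 and Qs = 2·34 - 47 = 21.
Producer surplus without the control is ½ · (41 - 23.5) · 35 = 306.25.
With the ceiling, producers sell 21 units at 34, so PS = ½ · (34 - 23.5) · 21 = 110.25.
Change in producer surplus = 110.25 - 306.25 = -196.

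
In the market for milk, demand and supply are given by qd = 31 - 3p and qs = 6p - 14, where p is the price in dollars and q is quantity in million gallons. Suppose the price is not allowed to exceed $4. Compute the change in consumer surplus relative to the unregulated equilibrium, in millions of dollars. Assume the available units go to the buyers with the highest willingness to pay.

Equilibrium: 31 - 3p = 6p - 14, so 45 = 9p and p* = 5, q* = 16.
Since 4 < 5, the ceiling is binding.
At p = 4: qd = 31 - 3·4 = 19 and qs = 6·4 - 14 = 10.
Consumer surplus without the control is ½ · (31/3 - 5) · 16 = 128/3.
With the ceiling, 10 units are sold at 4 (assume they go to the highest-value buyers). The demand price at q = 10 is 7, so CS = ½ · [(31/3 - 4) + (7 - 4)] · 10 = 140/3.
Change in consumer surplus = 140/3 - 128/3 = 4.

4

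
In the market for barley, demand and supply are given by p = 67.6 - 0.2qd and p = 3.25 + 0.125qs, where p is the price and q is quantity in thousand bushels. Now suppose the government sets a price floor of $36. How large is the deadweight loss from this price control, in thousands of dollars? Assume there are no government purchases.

260

Rearranging demand gives qd = 338 - 5p; rearranging supply gives qs = 8p - 26. In a free market, 338 - 5p = 8p - 26 gives the equilibrium p* = 28, q* = 198.
Since 36 > 28, the floor is binding.
At p = 36: qd = 338 - 5·36 = 158 and qs = 8·36 - 26 = 262.
Quantity traded falls to 158. At q = 158 the demand price is (338 - 158)/5 = 36 and the supply price is (26 + 158)/8 = 23.
Deadweight loss = ½ · (36 - 23) · (198 - 158) = ½ · 13 · 40 = 260.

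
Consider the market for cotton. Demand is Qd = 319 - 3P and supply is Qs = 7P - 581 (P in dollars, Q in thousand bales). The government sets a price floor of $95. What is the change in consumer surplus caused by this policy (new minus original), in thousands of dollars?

Setting quantity demanded equal to quantity supplied, 319 - 3P = 7P - 581, gives P* = 90 and Q* = 49.
Because the floor (95) lies above the market-clearing price, it is binding.
At P = 95: Qd = 319 - 3·95 = 34 and Qs = 7·95 - 581 = 84.
Consumer surplus without the control is ½ · (319/3 - 90) · 49 = 2401/6.
With the floor, consumers buy 34 units at 95, so CS = ½ · (319/3 - 95) · 34 = 578/3.
Change in consumer surplus = 578/3 - 2401/6 = -207.5.

-207.5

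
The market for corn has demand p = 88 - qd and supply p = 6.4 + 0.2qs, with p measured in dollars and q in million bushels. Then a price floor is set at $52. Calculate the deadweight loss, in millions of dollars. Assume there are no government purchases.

Rearranging demand gives qd = 88 - p; rearranging supply gives qs = 5p - 32. Setting quantity demanded equal to quantity supplied, 88 - p = 5p - 32, gives p* = 20 and q* = 68.
Because the floor (52) lies above the market-clearing price, it is binding.
At p = 52: qd = 88 - 52 = 36 and qs = 5·52 - 32 = 228.
Quantity traded falls to 36. At q = 36 the demand price is 88 - 36 = 52 and the supply price is (32 + 36)/5 = 13.6.
Deadweight loss = ½ · (52 - 13.6) · (68 - 36) = ½ · 38.4 · 32 = 614.4.

614.4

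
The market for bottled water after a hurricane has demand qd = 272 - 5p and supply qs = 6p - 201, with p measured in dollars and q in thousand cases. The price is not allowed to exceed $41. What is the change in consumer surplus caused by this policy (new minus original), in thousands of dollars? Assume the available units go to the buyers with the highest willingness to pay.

Setting quantity demanded equal to quantity supplied, 272 - 5p = 6p - 201, gives p* = 43 and q* = 57.
The ceiling of 41 is below the equilibrium price 43, so it binds.
At p = 41: qd = 272 - 5·41 = 67 and qs = 6·41 - 201 = 45.
Consumer surplus without the control is ½ · (54.4 - 43) · 57 = 324.9.
With the ceiling, 45 units are sold at 41 (assume they go to the highest-value buyers). The demand price at q = 45 is 45.4, so CS = ½ · [(54.4 - 41) + (45.4 - 41)] · 45 = 400.5.
Change in consumer surplus = 400.5 - 324.9 = 75.6.

75.6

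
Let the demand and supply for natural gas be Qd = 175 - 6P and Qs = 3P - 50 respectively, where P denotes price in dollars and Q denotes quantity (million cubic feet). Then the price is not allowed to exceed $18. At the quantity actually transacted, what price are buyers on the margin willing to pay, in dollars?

28.5

Equilibrium: 175 - 6P = 3P - 50, so 225 = 9P and P* = 25, Q* = 25.
Because the ceiling (18) lies below the market-clearing price, it is binding.
At P = 18: Qd = 175 - 6·18 = 67 and Qs = 3·18 - 50 = 4.
Only 4 units reach the market. On the demand curve, the marginal buyer's willingness to pay at Q = 4 is (175 - 4)/6 = 28.5.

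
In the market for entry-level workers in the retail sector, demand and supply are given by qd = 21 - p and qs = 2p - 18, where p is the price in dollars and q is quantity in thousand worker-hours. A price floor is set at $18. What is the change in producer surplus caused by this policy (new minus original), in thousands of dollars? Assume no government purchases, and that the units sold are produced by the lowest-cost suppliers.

8.75

Setting quantity demanded equal to quantity supplied, 21 - p = 2p - 18, gives p* = 13 and q* = 8.
The floor of 18 is above the equilibrium price 13, so it binds.
At p = 18: qd = 21 - 18 = 3 and qs = 2·18 - 18 = 18.
Producer surplus without the control is ½ · (13 - 9) · 8 = 16.
With the floor, 3 units are sold at 18. The supply price at q = 3 is 10.5, so PS = ½ · [(18 - 9) + (18 - 10.5)] · 3 = 24.75.
Change in producer surplus = 24.75 - 16 = 8.75.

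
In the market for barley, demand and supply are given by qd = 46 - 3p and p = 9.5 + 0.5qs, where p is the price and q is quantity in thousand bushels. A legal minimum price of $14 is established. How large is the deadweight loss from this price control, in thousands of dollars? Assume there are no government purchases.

3.75

Rearranging supply gives qs = 2p - 19. In a free market, 46 - 3p = 2p - 19 gives the equilibrium p* = 13, q* = 7.
Because the floor (14) lies above the market-clearing price, it is binding.
At p = 14: qd = 46 - 3·14 = 4 and qs = 2·14 - 19 = 9.
Quantity traded falls to 4. At q = 4 the demand price is (46 - 4)/3 = 14 and the supply price is (19 + 4)/2 = 11.5.
Deadweight loss = ½ · (14 - 11.5) · (7 - 4) = ½ · 2.5 · 3 = 3.75.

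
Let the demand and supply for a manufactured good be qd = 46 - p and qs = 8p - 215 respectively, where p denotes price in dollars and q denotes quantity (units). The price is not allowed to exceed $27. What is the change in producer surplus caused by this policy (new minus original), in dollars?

Equilibrium: 46 - p = 8p - 215, so 261 = 9p and p* = 29, q* = 17.
The ceiling of 27 is below the equilibrium price 29, so it binds.
At p = 27: qd = 46 - 27 = 19 and qs = 8·27 - 215 = 1.
Producer surplus without the control is ½ · (29 - 26.875) · 17 = 18.0625.
With the ceiling, producers sell 1 units at 27, so PS = ½ · (27 - 26.875) · 1 = 0.0625.
Change in producer surplus = 0.0625 - 18.0625 = -18.

-18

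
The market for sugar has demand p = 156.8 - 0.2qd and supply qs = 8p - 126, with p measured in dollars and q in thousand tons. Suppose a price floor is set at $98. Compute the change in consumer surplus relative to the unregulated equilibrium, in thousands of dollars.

-10192

Rearranging demand gives qd = 784 - 5p. Setting quantity demanded equal to quantity supplied, 784 - 5p = 8p - 126, gives p* = 70 and q* = 434.
Because the floor (98) lies above the market-clearing price, it is binding.
At p = 98: qd = 784 - 5·98 = 294 and qs = 8·98 - 126 = 658.
Consumer surplus without the control is ½ · (156.8 - 70) · 434 = 18835.6.
With the floor, consumers buy 294 units at 98, so CS = ½ · (156.8 - 98) · 294 = 8643.6.
Change in consumer surplus = 8643.6 - 18835.6 = -10192.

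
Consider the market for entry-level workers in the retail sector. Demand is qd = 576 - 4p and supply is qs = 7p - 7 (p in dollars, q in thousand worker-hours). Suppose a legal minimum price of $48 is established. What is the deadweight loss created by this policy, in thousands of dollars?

0

Setting quantity demanded equal to quantity supplied, 576 - 4p = 7p - 7, gives p* = 53 and q* = 364.
The floor of 48 is below the equilibrium price 53, so it is not binding; the market clears at p* = 53, q* = 364.
Since the control does not bind, no trades are prevented and deadweight loss is zero.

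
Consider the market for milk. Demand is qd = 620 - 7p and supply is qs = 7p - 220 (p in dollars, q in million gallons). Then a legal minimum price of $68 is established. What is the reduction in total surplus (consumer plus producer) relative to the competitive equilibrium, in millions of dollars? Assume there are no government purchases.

448

Equilibrium: 620 - 7p = 7p - 220, so 840 = 14p and p* = 60, q* = 200.
Because the floor (68) lies above the market-clearing price, it is binding.
At p = 68: qd = 620 - 7·68 = 144 and qs = 7·68 - 220 = 256.
Quantity traded falls to 144. At q = 144 the demand price is (620 - 144)/7 = 68 and the supply price is (220 + 144)/7 = 52.
Deadweight loss = ½ · (68 - 52) · (200 - 144) = ½ · 16 · 56 = 448.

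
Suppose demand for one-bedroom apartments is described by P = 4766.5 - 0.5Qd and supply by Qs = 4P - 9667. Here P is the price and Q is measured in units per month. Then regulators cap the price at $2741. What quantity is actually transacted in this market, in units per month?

Rearranging demand gives Qd = 9533 - 2P. Equilibrium: 9533 - 2P = 4P - 9667, so 19200 = 6P and P* = 3200, Q* = 3133.
Because the ceiling (2741) lies below the market-clearing price, it is binding.
At P = 2741: Qd = 9533 - 2·2741 = 4051 and Qs = 4·2741 - 9667 = 1297.
The quantity actually transacted is the short side, supply: 1297.

1297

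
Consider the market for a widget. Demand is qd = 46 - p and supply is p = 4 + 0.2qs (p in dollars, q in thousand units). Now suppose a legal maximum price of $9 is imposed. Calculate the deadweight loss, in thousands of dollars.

Rearranging supply gives qs = 5p - 20. Equilibrium: 46 - p = 5p - 20, so 66 = 6p and p* = 11, q* = 35.
Because the ceiling (9) lies below the market-clearing price, it is binding.
At p = 9: qd = 46 - 9 = 37 and qs = 5·9 - 20 = 25.
Quantity traded falls to 25. At q = 25 the demand price is 46 - 25 = 21 and the supply price is (20 + 25)/5 = 9.
Deadweight loss = ½ · (21 - 9) · (35 - 25) = ½ · 12 · 10 = 60.

60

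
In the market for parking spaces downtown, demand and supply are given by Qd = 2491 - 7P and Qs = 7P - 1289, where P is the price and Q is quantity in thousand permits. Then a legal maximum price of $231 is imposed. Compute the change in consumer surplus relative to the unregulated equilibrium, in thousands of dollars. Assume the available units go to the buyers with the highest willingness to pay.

In a free market, 2491 - 7P = 7P - 1289 gives the equilibrium P* = 270, Q* = 601.
The ceiling of 231 is below the equilibrium price 270, so it binds.
At P = 231: Qd = 2491 - 7·231 = 874 and Qs = 7·231 - 1289 = 328.
Consumer surplus without the control is ½ · (2491/7 - 270) · 601 = 361201/14.
With the ceiling, 328 units are sold at 231 (assume they go to the highest-value buyers). The demand price at Q = 328 is 309, so CS = ½ · [(2491/7 - 231) + (309 - 231)] · 328 = 232880/7.
Change in consumer surplus = 232880/7 - 361201/14 = 7468.5.

7468.5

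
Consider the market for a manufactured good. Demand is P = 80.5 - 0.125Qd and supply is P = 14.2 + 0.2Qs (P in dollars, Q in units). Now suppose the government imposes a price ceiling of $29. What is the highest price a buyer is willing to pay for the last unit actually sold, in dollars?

71.25

Rearranging demand gives Qd = 644 - 8P; rearranging supply gives Qs = 5P - 71. In a free market, 644 - 8P = 5P - 71 gives the equilibrium P* = 55, Q* = 204.
Because the ceiling (29) lies below the market-clearing price, it is binding.
At P = 29: Qd = 644 - 8·29 = 412 and Qs = 5·29 - 71 = 74.
Only 74 units reach the market. On the demand curve, the marginal buyer's willingness to pay at Q = 74 is (644 - 74)/8 = 71.25.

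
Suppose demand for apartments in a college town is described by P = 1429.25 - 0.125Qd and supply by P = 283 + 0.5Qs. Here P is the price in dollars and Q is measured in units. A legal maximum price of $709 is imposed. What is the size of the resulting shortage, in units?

Rearranging demand gives Qd = 11434 - 8P; rearranging supply gives Qs = 2P - 566. Without the control the market clears where 11434 - 8P = 2P - 566, i.e. P* = 1200 and Q* = 1834.
The ceiling of 709 is below the equilibrium price 1200, so it binds.
At P = 709: Qd = 11434 - 8·709 = 5762 and Qs = 2·709 - 566 = 852.
Shortage = Qd - Qs = 5762 - 852 = 4910.

4910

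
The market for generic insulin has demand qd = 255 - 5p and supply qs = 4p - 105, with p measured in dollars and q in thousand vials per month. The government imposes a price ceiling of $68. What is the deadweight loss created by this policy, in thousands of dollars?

Setting quantity demanded equal to quantity supplied, 255 - 5p = 4p - 105, gives p* = 40 and q* = 55.
Since 68 is above p* = 40, the ceiling does not bind and the free-market outcome prevails.
Since the control does not bind, no trades are prevented and deadweight loss is zero.

0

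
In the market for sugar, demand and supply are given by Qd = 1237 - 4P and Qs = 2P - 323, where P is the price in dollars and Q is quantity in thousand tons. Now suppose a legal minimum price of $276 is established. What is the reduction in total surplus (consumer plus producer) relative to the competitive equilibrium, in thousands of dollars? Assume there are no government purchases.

1536

Without the control the market clears where 1237 - 4P = 2P - 323, i.e. P* = 260 and Q* = 197.
Because the floor (276) lies above the market-clearing price, it is binding.
At P = 276: Qd = 1237 - 4·276 = 133 and Qs = 2·276 - 323 = 229.
Quantity traded falls to 133. At Q = 133 the demand price is (1237 - 133)/4 = 276 and the supply price is (323 + 133)/2 = 228.
Deadweight loss = ½ · (276 - 228) · (197 - 133) = ½ · 48 · 64 = 1536.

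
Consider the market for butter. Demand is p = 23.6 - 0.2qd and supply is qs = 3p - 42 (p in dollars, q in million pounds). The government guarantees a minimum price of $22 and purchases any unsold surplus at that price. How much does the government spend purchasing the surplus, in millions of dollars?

Rearranging demand gives qd = 118 - 5p. Equilibrium: 118 - 5p = 3p - 42, so 160 = 8p and p* = 20, q* = 18.
Because the floor (22) lies above the market-clearing price, it is binding.
At p = 22: qd = 118 - 5·22 = 8 and qs = 3·22 - 42 = 24.
Surplus = qs - qd = 16.
Government expenditure = surplus × support price = 16 × 22 = 352.

352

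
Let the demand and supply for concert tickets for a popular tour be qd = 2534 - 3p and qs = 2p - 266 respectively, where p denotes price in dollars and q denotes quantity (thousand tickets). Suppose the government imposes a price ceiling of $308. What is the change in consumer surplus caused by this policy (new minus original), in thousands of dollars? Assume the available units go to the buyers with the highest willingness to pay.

45864

Setting quantity demanded equal to quantity supplied, 2534 - 3p = 2p - 266, gives p* = 560 and q* = 854.
Because the ceiling (308) lies below the market-clearing price, it is binding.
At p = 308: qd = 2534 - 3·308 = 1610 and qs = 2·308 - 266 = 350.
Consumer surplus without the control is ½ · (2534/3 - 560) · 854 = 364658/3.
With the ceiling, 350 units are sold at 308 (assume they go to the highest-value buyers). The demand price at q = 350 is 728, so CS = ½ · [(2534/3 - 308) + (728 - 308)] · 350 = 502250/3.
Change in consumer surplus = 502250/3 - 364658/3 = 45864.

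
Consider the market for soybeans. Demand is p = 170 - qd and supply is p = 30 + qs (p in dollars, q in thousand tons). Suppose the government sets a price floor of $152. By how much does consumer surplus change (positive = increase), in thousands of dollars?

-2288

Rearranging demand gives qd = 170 - p; rearranging supply gives qs = p - 30. In a free market, 170 - p = p - 30 gives the equilibrium p* = 100, q* = 70.
Since 152 > 100, the floor is binding.
At p = 152: qd = 170 - 152 = 18 and qs = 152 - 30 = 122.
Consumer surplus without the control is ½ · (170 - 100) · 70 = 2450.
With the floor, consumers buy 18 units at 152, so CS = ½ · (170 - 152) · 18 = 162.
Change in consumer surplus = 162 - 2450 = -2288.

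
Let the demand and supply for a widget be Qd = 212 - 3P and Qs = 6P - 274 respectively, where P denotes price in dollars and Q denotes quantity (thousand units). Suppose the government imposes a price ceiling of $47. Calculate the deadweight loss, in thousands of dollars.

441

Setting quantity demanded equal to quantity supplied, 212 - 3P = 6P - 274, gives P* = 54 and Q* = 50.
Since 47 < 54, the ceiling is binding.
At P = 47: Qd = 212 - 3·47 = 71 and Qs = 6·47 - 274 = 8.
Quantity traded falls to 8. At Q = 8 the demand price is (212 - 8)/3 = 68 and the supply price is (274 + 8)/6 = 47.
Deadweight loss = ½ · (68 - 47) · (50 - 8) = ½ · 21 · 42 = 441.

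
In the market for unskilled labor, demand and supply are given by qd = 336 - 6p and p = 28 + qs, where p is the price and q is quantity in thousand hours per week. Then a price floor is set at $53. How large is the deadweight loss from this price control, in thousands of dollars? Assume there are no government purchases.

Rearranging supply gives qs = p - 28. Setting quantity demanded equal to quantity supplied, 336 - 6p = p - 28, gives p* = 52 and q* = 24.
Because the floor (53) lies above the market-clearing price, it is binding.
At p = 53: qd = 336 - 6·53 = 18 and qs = 53 - 28 = 25.
Quantity traded falls to 18. At q = 18 the demand price is (336 - 18)/6 = 53 and the supply price is 28 + 18 = 46.
Deadweight loss = ½ · (53 - 46) · (24 - 18) = ½ · 7 · 6 = 21.

21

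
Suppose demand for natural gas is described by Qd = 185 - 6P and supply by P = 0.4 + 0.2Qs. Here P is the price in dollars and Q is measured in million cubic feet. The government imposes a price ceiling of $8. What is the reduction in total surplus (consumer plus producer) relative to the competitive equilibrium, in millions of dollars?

371.25

Rearranging supply gives Qs = 5P - 2. In a free market, 185 - 6P = 5P - 2 gives the equilibrium P* = 17, Q* = 83.
The ceiling of 8 is below the equilibrium price 17, so it binds.
At P = 8: Qd = 185 - 6·8 = 137 and Qs = 5·8 - 2 = 38.
Quantity traded falls to 38. At Q = 38 the demand price is (185 - 38)/6 = 24.5 and the supply price is (2 + 38)/5 = 8.
Deadweight loss = ½ · (24.5 - 8) · (83 - 38) = ½ · 16.5 · 45 = 371.25.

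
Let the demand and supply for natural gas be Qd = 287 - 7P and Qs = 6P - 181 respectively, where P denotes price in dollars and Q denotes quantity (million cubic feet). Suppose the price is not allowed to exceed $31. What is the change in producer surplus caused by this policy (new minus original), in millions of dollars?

In a free market, 287 - 7P = 6P - 181 gives the equilibrium P* = 36, Q* = 35.
The ceiling of 31 is below the equilibrium price 36, so it binds.
At P = 31: Qd = 287 - 7·31 = 70 and Qs = 6·31 - 181 = 5.
Producer surplus without the control is ½ · (36 - 181/6) · 35 = 1225/12.
With the ceiling, producers sell 5 units at 31, so PS = ½ · (31 - 181/6) · 5 = 25/12.
Change in producer surplus = 25/12 - 1225/12 = -100.

-100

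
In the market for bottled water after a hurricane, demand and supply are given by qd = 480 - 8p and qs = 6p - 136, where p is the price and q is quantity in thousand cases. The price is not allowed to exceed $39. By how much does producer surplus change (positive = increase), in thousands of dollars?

-565

Setting quantity demanded equal to quantity supplied, 480 - 8p = 6p - 136, gives p* = 44 and q* = 128.
The ceiling of 39 is below the equilibrium price 44, so it binds.
At p = 39: qd = 480 - 8·39 = 168 and qs = 6·39 - 136 = 98.
Producer surplus without the control is ½ · (44 - 68/3) · 128 = 4096/3.
With the ceiling, producers sell 98 units at 39, so PS = ½ · (39 - 68/3) · 98 = 2401/3.
Change in producer surplus = 2401/3 - 4096/3 = -565.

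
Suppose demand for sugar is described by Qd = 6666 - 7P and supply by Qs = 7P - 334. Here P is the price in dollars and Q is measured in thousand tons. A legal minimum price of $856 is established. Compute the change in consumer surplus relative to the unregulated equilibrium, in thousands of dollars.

-683520

Equilibrium: 6666 - 7P = 7P - 334, so 7000 = 14P and P* = 500, Q* = 3166.
The floor of 856 is above the equilibrium price 500, so it binds.
At P = 856: Qd = 6666 - 7·856 = 674 and Qs = 7·856 - 334 = 5658.
Consumer surplus without the control is ½ · (6666/7 - 500) · 3166 = 5011778/7.
With the floor, consumers buy 674 units at 856, so CS = ½ · (6666/7 - 856) · 674 = 227138/7.
Change in consumer surplus = 227138/7 - 5011778/7 = -683520.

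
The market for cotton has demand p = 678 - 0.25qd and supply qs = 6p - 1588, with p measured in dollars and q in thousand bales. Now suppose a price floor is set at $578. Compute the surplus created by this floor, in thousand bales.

1480

Rearranging demand gives qd = 2712 - 4p. Equilibrium: 2712 - 4p = 6p - 1588, so 4300 = 10p and p* = 430, q* = 992.
Because the floor (578) lies above the market-clearing price, it is binding.
At p = 578: qd = 2712 - 4·578 = 400 and qs = 6·578 - 1588 = 1880.
Surplus = qs - qd = 1880 - 400 = 1480.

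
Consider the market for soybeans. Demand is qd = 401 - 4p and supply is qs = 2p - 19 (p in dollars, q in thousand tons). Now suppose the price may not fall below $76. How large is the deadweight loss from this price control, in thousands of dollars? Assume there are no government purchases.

216

Without the control the market clears where 401 - 4p = 2p - 19, i.e. p* = 70 and q* = 121.
Because the floor (76) lies above the market-clearing price, it is binding.
At p = 76: qd = 401 - 4·76 = 97 and qs = 2·76 - 19 = 133.
Quantity traded falls to 97. At q = 97 the demand price is (401 - 97)/4 = 76 and the supply price is (19 + 97)/2 = 58.
Deadweight loss = ½ · (76 - 58) · (121 - 97) = ½ · 18 · 24 = 216.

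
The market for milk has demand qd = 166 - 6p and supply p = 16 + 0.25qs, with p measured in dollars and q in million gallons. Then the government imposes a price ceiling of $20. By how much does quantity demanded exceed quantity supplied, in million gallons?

Rearranging supply gives qs = 4p - 64. Equilibrium: 166 - 6p = 4p - 64, so 230 = 10p and p* = 23, q* = 28.
Since 20 < 23, the ceiling is binding.
At p = 20: qd = 166 - 6·20 = 46 and qs = 4·20 - 64 = 16.
Shortage = qd - qs = 46 - 16 = 30.

30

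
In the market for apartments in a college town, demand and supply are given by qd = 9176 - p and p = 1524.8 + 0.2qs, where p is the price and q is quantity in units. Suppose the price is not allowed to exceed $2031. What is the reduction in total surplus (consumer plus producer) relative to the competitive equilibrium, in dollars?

Rearranging supply gives qs = 5p - 7624. Setting quantity demanded equal to quantity supplied, 9176 - p = 5p - 7624, gives p* = 2800 and q* = 6376.
The ceiling of 2031 is below the equilibrium price 2800, so it binds.
At p = 2031: qd = 9176 - 2031 = 7145 and qs = 5·2031 - 7624 = 2531.
Quantity traded falls to 2531. At q = 2531 the demand price is 9176 - 2531 = 6645 and the supply price is (7624 + 2531)/5 = 2031.
Deadweight loss = ½ · (6645 - 2031) · (6376 - 2531) = ½ · 4614 · 3845 = 8870415.

8870415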